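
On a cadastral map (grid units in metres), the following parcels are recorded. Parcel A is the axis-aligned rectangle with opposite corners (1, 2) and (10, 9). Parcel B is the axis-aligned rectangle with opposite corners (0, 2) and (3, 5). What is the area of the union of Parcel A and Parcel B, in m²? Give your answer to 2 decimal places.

By inclusion–exclusion:
Individual areas: |Parcel A| = 63, |Parcel B| = 9.
|Parcel A∩Parcel B|: x∈[1,3], y∈[2,5] → 2·3 = 6.
|Parcel A ∪ Parcel B| = 72 − 6 = 66.00.

66.00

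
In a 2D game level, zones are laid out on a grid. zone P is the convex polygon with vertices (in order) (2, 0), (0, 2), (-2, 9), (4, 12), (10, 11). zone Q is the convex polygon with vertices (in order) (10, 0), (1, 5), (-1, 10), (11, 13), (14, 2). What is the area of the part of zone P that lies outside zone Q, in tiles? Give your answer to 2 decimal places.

|zone P| = 75, |zone P∩zone Q| = 52.1535.
|zone P ∖ zone Q| = |zone P| − |zone P∩zone Q| = 75 − 52.1535 = 22.85.

22.85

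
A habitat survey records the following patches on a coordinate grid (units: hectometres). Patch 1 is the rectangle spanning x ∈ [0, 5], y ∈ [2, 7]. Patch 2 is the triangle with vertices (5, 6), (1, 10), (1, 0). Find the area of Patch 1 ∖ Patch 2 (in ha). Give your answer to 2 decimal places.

|Patch 1| = 25, |Patch 1∩Patch 2| = 14.1667.
|Patch 1 ∖ Patch 2| = |Patch 1| − |Patch 1∩Patch 2| = 25 − 14.1667 = 10.83.

10.83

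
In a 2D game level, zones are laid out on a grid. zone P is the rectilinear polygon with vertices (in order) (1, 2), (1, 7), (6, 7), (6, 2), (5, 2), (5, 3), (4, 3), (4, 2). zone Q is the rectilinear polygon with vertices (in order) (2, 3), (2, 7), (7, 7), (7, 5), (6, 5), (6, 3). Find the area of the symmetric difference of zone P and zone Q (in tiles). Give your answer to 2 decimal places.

|zone P| = 24, |zone Q| = 18, |zone P∩zone Q| = 16.
|zone P △ zone Q| = |zone P| + |zone Q| − 2·|zone P∩zone Q| = 24 + 18 − 32 = 10.00.

10.00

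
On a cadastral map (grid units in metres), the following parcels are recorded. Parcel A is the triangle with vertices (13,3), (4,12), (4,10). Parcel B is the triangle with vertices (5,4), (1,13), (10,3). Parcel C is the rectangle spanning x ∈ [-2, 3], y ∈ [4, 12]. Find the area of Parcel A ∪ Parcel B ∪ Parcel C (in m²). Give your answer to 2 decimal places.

By inclusion–exclusion:
Individual areas: |Parcel A| = 9, |Parcel B| = 20.5, |Parcel C| = 40.
|Parcel A∩Parcel B| = 0.
|Parcel A∩Parcel C| = 0.
|Parcel B∩Parcel C| = 2.05.
|Parcel A∩Parcel B∩Parcel C| = 0.
|Parcel A ∪ Parcel B ∪ Parcel C| = 69.5 − 2.05 + 0 = 67.45.

67.45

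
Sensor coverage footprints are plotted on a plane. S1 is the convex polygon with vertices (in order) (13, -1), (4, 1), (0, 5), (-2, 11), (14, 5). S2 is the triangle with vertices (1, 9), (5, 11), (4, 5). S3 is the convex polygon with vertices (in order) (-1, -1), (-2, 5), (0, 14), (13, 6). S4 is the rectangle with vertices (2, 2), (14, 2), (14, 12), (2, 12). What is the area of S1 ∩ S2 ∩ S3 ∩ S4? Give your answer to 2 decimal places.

6.69

The intersection is the polygon with vertices (2,7.667), (2,9.5), (4.588,8.529), (4,5).
By the shoelace formula its area is 6.69.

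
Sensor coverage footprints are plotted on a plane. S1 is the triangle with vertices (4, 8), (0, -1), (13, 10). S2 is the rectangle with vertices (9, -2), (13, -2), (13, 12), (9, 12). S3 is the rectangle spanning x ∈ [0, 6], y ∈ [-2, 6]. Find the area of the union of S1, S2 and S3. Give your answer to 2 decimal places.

119.63

By inclusion–exclusion:
Individual areas: |S1| = 36.5, |S2| = 56, |S3| = 48.
|S1∩S2| = 4.9915.
|S1∩S3| = 15.8803.
|S2∩S3| = 0 (no overlap).
|S1∩S2∩S3| = 0.
|S1 ∪ S2 ∪ S3| = 140.5 − 20.8718 + 0 = 119.63.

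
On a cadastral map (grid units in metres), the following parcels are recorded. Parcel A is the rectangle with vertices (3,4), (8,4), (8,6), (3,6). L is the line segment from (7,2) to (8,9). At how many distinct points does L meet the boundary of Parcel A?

The segment meets the boundary at (7.571,6), (7.286,4).

2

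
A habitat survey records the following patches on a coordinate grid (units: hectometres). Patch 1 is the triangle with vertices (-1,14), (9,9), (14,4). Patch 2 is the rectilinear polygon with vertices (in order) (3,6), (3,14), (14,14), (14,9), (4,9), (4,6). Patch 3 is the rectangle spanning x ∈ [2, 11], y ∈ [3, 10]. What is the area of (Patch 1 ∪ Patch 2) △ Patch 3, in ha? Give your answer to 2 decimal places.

97.08

|Patch 1 ∪ Patch 2| = 65.5833.
|(Patch 1 ∪ Patch 2) ∩ Patch 3| = 15.75.
|(Patch 1 ∪ Patch 2) △ Patch 3| = 65.5833 + 63 − 31.5 = 97.08.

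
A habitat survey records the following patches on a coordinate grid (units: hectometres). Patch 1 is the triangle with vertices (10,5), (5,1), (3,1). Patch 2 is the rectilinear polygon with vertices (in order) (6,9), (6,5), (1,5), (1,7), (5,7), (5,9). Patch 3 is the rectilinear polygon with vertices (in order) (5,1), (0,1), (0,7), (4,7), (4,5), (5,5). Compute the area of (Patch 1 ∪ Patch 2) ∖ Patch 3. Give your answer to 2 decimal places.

|Patch 1 ∪ Patch 2| = 16.
|(Patch 1 ∪ Patch 2) ∩ Patch 3| = 7.1429.
|(Patch 1 ∪ Patch 2) ∖ Patch 3| = 16 − 7.1429 = 8.86.

8.86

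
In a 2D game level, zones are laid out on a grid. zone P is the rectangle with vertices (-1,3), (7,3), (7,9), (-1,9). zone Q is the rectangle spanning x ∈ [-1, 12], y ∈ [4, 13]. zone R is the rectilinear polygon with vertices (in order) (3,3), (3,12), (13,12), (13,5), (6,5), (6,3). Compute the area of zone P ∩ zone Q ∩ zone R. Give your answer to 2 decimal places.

19.00

The intersection is the polygon with vertices (7,5), (6,5), (6,4), (3,4), (3,9), (7,9).
By the shoelace formula its area is 19.00.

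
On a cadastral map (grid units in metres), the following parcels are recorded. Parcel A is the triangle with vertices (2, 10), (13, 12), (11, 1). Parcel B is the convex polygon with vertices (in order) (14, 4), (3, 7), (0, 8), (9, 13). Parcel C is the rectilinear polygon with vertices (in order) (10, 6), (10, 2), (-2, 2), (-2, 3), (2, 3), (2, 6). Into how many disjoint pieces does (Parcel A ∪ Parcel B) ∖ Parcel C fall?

(Parcel A ∪ Parcel B) ∖ Parcel C is a single connected region.

1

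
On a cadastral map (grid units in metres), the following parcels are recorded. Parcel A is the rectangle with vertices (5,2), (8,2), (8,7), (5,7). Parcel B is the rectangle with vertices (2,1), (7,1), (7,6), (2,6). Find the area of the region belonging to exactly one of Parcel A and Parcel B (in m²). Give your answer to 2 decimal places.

|Parcel A∩Parcel B|: x∈[5,7], y∈[2,6] → 2·4 = 8.
|Parcel A △ Parcel B| = |Parcel A| + |Parcel B| − 2·|Parcel A∩Parcel B| = 15 + 25 − 16 = 24.00.

24.00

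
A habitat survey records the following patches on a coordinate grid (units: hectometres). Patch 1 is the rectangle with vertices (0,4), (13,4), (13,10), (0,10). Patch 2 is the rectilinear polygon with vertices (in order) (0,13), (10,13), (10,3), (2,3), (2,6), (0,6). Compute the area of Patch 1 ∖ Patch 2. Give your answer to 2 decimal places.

|Patch 1| = 78, |Patch 1∩Patch 2| = 56.
|Patch 1 ∖ Patch 2| = |Patch 1| − |Patch 1∩Patch 2| = 78 − 56 = 22.00.

22.00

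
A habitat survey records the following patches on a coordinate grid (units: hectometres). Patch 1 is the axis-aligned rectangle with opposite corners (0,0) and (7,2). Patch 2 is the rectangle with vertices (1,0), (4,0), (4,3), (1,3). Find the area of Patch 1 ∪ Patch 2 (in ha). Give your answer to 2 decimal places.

17.00

By inclusion–exclusion:
Individual areas: |Patch 1| = 14, |Patch 2| = 9.
|Patch 1∩Patch 2|: x∈[1,4], y∈[0,2] → 3·2 = 6.
|Patch 1 ∪ Patch 2| = 23 − 6 = 17.00.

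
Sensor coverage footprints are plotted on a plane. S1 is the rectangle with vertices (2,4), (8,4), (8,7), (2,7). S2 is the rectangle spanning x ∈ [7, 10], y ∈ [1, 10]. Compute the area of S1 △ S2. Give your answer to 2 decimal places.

|S1∩S2|: x∈[7,8], y∈[4,7] → 1·3 = 3.
|S1 △ S2| = |S1| + |S2| − 2·|S1∩S2| = 18 + 27 − 6 = 39.00.

39.00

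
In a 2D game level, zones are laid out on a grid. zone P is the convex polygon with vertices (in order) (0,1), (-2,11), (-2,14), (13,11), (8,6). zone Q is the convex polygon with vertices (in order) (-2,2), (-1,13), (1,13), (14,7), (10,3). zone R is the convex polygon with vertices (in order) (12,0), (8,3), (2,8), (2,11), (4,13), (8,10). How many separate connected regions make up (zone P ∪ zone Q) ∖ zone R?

(zone P ∪ zone Q) ∖ zone R splits into 2 disjoint pieces (area 64.1257, area 28.5123).

2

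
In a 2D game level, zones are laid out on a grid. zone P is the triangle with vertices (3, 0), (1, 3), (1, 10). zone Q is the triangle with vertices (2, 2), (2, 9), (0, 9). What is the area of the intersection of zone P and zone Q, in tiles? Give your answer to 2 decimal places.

3.65

The intersection is the polygon with vertices (1,9), (1.2,9), (2,5), (2,2), (1,5.5).
By the shoelace formula its area is 3.65.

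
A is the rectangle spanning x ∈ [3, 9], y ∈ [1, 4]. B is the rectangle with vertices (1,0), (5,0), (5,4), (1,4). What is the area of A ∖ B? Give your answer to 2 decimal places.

|A∩B|: x∈[3,5], y∈[1,4] → 2·3 = 6.
|A| = 18.
|A ∖ B| = |A| − |A∩B| = 18 − 6 = 12.00.

12.00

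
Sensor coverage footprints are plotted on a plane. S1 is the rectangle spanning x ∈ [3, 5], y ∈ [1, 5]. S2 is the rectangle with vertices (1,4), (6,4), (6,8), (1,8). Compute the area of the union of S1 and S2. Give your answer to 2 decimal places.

By inclusion–exclusion:
Individual areas: |S1| = 8, |S2| = 20.
|S1∩S2|: x∈[3,5], y∈[4,5] → 2·1 = 2.
|S1 ∪ S2| = 28 − 2 = 26.00.

26.00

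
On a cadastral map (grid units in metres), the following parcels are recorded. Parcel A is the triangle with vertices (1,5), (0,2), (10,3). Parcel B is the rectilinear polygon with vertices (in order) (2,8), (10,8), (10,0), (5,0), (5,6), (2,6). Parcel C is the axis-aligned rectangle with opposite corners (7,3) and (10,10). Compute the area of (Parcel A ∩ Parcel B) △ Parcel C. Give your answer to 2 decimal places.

23.03

|Parcel A ∩ Parcel B| = 4.0278.
|(Parcel A ∩ Parcel B) ∩ Parcel C| = 1.
|(Parcel A ∩ Parcel B) △ Parcel C| = 4.0278 + 21 − 2 = 23.03.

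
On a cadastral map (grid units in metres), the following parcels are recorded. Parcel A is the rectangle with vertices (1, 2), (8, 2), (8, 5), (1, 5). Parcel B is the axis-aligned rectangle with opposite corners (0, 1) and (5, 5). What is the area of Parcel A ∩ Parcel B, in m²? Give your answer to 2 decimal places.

12.00

|Parcel A∩Parcel B|: x∈[1,5], y∈[2,5] → 4·3 = 12.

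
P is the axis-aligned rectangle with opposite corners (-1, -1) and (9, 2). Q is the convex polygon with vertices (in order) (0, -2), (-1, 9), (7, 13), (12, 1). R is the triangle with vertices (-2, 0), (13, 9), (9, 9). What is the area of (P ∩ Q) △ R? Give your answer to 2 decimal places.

|P ∩ Q| = 24.5568.
|(P ∩ Q) ∩ R| = 0.5706.
|(P ∩ Q) △ R| = 24.5568 + 18 − 1.1412 = 41.42.

41.42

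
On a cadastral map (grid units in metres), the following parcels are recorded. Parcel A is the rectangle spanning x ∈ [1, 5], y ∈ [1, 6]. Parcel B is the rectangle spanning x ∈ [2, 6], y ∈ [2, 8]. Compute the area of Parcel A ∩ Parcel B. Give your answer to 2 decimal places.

12.00

|Parcel A∩Parcel B|: x∈[2,5], y∈[2,6] → 3·4 = 12.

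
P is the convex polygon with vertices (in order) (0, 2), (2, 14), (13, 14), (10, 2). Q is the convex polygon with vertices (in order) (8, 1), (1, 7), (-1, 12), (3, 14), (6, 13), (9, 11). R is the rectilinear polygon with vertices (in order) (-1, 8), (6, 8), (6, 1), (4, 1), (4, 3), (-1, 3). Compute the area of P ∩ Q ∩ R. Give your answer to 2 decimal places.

15.77

The intersection is the polygon with vertices (1,7), (0.882,7.294), (1,8), (6,8), (6,2.714).
By the shoelace formula its area is 15.77.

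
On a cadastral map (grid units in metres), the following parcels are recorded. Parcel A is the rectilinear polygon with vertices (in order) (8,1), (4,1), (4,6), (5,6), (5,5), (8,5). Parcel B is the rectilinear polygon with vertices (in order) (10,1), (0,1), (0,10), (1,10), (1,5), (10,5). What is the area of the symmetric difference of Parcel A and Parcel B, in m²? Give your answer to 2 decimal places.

|Parcel A| = 17, |Parcel B| = 45, |Parcel A∩Parcel B| = 16.
|Parcel A △ Parcel B| = |Parcel A| + |Parcel B| − 2·|Parcel A∩Parcel B| = 17 + 45 − 32 = 30.00.

30.00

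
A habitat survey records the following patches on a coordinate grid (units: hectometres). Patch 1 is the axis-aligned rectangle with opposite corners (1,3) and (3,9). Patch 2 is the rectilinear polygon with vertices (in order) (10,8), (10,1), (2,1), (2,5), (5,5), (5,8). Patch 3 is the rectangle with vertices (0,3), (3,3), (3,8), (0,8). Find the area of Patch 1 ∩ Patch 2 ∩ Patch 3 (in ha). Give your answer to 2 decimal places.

2.00

The intersection is the polygon with vertices (2,3), (2,5), (3,5), (3,3).
By the shoelace formula its area is 2.00.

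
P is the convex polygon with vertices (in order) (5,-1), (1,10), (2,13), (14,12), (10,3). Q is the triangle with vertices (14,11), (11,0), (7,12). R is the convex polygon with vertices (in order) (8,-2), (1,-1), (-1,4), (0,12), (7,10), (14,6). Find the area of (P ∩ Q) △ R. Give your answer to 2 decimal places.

|P ∩ Q| = 28.209.
|(P ∩ Q) ∩ R| = 10.7033.
|(P ∩ Q) △ R| = 28.209 + 136.5 − 21.4066 = 143.30.

143.30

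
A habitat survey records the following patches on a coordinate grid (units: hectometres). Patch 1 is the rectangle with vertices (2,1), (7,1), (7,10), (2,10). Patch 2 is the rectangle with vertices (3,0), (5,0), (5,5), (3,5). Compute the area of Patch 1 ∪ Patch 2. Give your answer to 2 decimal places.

By inclusion–exclusion:
Individual areas: |Patch 1| = 45, |Patch 2| = 10.
|Patch 1∩Patch 2|: x∈[3,5], y∈[1,5] → 2·4 = 8.
|Patch 1 ∪ Patch 2| = 55 − 8 = 47.00.

47.00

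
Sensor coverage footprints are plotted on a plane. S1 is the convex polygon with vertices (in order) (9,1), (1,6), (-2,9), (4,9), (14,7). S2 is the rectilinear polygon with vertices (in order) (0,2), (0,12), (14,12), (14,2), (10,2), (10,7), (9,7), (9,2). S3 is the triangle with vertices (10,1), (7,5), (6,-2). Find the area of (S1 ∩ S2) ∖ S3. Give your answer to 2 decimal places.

51.52

|S1 ∩ S2| = 55.3.
|(S1 ∩ S2) ∩ S3| = 3.7792.
|(S1 ∩ S2) ∖ S3| = 55.3 − 3.7792 = 51.52.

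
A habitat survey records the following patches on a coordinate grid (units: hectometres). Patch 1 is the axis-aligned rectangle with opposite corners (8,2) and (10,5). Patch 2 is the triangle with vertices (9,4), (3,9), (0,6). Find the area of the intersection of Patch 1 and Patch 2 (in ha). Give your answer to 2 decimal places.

0.31

The intersection is the polygon with vertices (8,4.833), (9,4), (8,4.222).
By the shoelace formula its area is 0.31.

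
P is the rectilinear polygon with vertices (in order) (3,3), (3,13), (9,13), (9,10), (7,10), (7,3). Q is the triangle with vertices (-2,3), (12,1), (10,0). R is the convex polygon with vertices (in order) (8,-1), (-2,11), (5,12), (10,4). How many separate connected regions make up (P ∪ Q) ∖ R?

4

(P ∪ Q) ∖ R splits into 4 disjoint pieces (area 13.4857, area 1.6667, area 2.801, area 3.4139).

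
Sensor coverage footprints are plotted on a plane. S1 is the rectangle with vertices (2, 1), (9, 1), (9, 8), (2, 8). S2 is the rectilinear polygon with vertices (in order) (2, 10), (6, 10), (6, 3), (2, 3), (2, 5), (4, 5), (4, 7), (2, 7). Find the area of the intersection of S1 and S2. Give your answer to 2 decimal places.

The intersection is the polygon with vertices (6,8), (6,3), (2,3), (2,5), (4,5), (4,7), (2,7), (2,8).
By the shoelace formula its area is 16.00.

16.00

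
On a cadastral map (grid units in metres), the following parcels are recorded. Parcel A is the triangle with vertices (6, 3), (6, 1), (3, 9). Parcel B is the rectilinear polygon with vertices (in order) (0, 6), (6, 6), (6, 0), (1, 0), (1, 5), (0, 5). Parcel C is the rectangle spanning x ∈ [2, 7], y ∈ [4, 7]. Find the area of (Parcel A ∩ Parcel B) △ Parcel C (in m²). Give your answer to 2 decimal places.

|Parcel A ∩ Parcel B| = 2.4375.
|(Parcel A ∩ Parcel B) ∩ Parcel C| = 1.
|(Parcel A ∩ Parcel B) △ Parcel C| = 2.4375 + 15 − 2 = 15.44.

15.44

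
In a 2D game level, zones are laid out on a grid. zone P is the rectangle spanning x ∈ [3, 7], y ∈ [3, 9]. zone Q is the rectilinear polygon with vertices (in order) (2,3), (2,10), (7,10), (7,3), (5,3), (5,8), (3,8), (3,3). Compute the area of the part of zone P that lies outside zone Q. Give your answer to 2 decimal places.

|zone P| = 24, |zone P∩zone Q| = 14.
|zone P ∖ zone Q| = |zone P| − |zone P∩zone Q| = 24 − 14 = 10.00.

10.00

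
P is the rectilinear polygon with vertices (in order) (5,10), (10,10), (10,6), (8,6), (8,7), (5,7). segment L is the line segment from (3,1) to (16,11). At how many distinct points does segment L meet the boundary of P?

2

The segment meets the boundary at (10,6.385), (9.5,6).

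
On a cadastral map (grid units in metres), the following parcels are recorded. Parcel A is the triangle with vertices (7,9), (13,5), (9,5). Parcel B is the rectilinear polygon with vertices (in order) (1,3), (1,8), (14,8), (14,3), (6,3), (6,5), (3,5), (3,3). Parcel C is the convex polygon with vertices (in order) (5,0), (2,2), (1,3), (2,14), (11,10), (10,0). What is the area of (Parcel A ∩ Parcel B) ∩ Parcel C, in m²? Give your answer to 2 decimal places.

The region (Parcel A ∩ Parcel B) ∩ Parcel C is the polygon with vertices (9,5), (7.5,8), (8.5,8), (10.656,6.562), (10.5,5).
By the shoelace formula its area is 5.55.

5.55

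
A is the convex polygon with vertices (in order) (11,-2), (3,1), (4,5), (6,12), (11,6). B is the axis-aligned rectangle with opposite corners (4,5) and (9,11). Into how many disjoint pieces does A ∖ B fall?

A ∖ B splits into 2 disjoint pieces (area 46.4, area 0.5595).

2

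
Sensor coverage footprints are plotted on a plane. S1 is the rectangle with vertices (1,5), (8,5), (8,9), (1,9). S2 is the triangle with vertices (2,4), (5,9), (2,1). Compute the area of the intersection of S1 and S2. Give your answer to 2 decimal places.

1.80

The intersection is the polygon with vertices (2.6,5), (5,9), (3.5,5).
By the shoelace formula its area is 1.80.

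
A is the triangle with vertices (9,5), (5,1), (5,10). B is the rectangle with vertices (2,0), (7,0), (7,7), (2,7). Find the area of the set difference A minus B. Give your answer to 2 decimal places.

|A| = 18, |A∩B| = 10.
|A ∖ B| = |A| − |A∩B| = 18 − 10 = 8.00.

8.00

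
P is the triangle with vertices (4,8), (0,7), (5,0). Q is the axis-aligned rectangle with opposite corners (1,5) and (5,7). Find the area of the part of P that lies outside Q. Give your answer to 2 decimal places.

10.13

|P| = 16.5, |P∩Q| = 6.3714.
|P ∖ Q| = |P| − |P∩Q| = 16.5 − 6.3714 = 10.13.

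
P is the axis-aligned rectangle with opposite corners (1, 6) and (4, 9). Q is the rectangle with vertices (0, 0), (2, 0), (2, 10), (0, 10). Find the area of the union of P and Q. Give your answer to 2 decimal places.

26.00

By inclusion–exclusion:
Individual areas: |P| = 9, |Q| = 20.
|P∩Q|: x∈[1,2], y∈[6,9] → 1·3 = 3.
|P ∪ Q| = 29 − 3 = 26.00.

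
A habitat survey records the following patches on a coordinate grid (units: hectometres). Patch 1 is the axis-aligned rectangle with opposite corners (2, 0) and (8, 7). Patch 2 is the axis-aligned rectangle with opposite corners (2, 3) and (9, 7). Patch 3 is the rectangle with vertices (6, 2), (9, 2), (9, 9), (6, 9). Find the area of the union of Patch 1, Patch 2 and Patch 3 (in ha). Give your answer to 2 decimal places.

By inclusion–exclusion:
Individual areas: |Patch 1| = 42, |Patch 2| = 28, |Patch 3| = 21.
|Patch 1∩Patch 2|: x∈[2,8], y∈[3,7] → 6·4 = 24.
|Patch 1∩Patch 3|: x∈[6,8], y∈[2,7] → 2·5 = 10.
|Patch 2∩Patch 3|: x∈[6,9], y∈[3,7] → 3·4 = 12.
|Patch 1∩Patch 2∩Patch 3| = 8.
|Patch 1 ∪ Patch 2 ∪ Patch 3| = 91 − 46 + 8 = 53.00.

53.00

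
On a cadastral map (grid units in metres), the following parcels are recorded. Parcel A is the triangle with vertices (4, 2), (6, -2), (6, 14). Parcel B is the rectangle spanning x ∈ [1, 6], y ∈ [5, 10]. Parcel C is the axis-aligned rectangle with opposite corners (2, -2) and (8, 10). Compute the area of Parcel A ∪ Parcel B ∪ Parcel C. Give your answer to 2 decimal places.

By inclusion–exclusion:
Individual areas: |Parcel A| = 16, |Parcel B| = 25, |Parcel C| = 72.
|Parcel A∩Parcel B| = 5.4167.
|Parcel A∩Parcel C| = 14.6667.
|Parcel B∩Parcel C|: x∈[2,6], y∈[5,10] → 4·5 = 20.
|Parcel A∩Parcel B∩Parcel C| = 5.4167.
|Parcel A ∪ Parcel B ∪ Parcel C| = 113 − 40.0833 + 5.4167 = 78.33.

78.33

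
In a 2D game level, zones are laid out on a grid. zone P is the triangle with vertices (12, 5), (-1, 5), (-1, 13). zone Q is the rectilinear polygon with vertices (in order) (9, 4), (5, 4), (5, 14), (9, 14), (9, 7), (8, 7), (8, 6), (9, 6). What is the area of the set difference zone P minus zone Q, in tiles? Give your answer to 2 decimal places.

|zone P| = 52, |zone P∩zone Q| = 11.3269.
|zone P ∖ zone Q| = |zone P| − |zone P∩zone Q| = 52 − 11.3269 = 40.67.

40.67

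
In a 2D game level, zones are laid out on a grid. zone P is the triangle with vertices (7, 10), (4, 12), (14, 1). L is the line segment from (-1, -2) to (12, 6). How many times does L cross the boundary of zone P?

The segment meets the boundary at (10.723,5.214), (10.368,4.996).

2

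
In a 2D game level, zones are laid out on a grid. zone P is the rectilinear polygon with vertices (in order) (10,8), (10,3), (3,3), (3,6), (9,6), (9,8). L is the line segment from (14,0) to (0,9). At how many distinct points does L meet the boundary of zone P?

The segment meets the boundary at (4.667,6), (9.333,3).

2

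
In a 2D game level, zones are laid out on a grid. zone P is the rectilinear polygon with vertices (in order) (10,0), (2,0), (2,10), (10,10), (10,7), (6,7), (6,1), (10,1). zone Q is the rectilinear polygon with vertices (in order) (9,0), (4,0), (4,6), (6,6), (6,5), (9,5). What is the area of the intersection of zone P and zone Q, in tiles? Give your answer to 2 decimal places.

The intersection is the polygon with vertices (4,0), (4,6), (6,6), (6,5), (6,1), (9,1), (9,0).
By the shoelace formula its area is 15.00.

15.00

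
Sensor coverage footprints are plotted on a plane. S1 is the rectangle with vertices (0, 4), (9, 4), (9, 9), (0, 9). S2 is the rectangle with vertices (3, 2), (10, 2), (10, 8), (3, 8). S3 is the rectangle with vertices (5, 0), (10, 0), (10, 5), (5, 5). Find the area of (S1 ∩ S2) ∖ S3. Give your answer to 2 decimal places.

20.00

|S1 ∩ S2| = 24.
|(S1 ∩ S2) ∩ S3| = 4.
|(S1 ∩ S2) ∖ S3| = 24 − 4 = 20.00.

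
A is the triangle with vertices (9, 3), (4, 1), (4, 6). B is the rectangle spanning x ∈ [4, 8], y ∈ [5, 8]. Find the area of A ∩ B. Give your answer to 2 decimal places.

The intersection is the polygon with vertices (4,6), (5.667,5), (4,5).
By the shoelace formula its area is 0.83.

0.83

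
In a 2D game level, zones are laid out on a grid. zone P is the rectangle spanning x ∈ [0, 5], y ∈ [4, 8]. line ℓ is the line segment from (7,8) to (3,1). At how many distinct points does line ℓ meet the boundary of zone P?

The segment meets the boundary at (4.714,4), (5,4.5).

2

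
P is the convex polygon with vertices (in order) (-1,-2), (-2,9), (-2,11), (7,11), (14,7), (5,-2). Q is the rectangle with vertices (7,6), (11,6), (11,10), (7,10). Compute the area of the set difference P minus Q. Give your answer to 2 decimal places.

|P| = 148, |P∩Q| = 14.5536.
|P ∖ Q| = |P| − |P∩Q| = 148 − 14.5536 = 133.45.

133.45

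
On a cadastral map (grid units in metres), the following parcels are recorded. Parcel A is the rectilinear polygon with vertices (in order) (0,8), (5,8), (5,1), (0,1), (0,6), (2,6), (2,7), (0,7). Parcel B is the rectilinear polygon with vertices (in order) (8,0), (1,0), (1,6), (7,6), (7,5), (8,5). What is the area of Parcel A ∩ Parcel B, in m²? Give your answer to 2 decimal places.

20.00

The intersection is the polygon with vertices (5,1), (1,1), (1,6), (2,6), (5,6).
By the shoelace formula its area is 20.00.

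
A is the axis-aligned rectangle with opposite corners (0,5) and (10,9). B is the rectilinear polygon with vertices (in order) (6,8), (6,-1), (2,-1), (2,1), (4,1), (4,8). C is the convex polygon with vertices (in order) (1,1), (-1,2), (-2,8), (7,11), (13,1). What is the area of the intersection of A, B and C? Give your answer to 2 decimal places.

The intersection is the polygon with vertices (4,8), (6,8), (6,5), (4,5).
By the shoelace formula its area is 6.00.

6.00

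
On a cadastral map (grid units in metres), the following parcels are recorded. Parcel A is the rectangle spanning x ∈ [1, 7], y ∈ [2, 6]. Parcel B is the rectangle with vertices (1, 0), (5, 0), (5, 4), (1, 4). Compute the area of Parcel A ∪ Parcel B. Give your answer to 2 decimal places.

By inclusion–exclusion:
Individual areas: |Parcel A| = 24, |Parcel B| = 16.
|Parcel A∩Parcel B|: x∈[1,5], y∈[2,4] → 4·2 = 8.
|Parcel A ∪ Parcel B| = 40 − 8 = 32.00.

32.00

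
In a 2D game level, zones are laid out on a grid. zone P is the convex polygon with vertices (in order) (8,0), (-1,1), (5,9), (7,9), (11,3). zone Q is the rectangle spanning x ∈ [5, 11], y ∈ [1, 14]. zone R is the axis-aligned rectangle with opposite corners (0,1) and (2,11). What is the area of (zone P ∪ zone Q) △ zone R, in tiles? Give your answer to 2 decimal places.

116.33

|zone P ∪ zone Q| = 107.
|(zone P ∪ zone Q) ∩ zone R| = 5.3333.
|(zone P ∪ zone Q) △ zone R| = 107 + 20 − 10.6667 = 116.33.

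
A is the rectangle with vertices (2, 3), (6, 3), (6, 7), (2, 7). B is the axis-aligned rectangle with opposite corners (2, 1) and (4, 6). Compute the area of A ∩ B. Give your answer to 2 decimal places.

6.00

|A∩B|: x∈[2,4], y∈[3,6] → 2·3 = 6.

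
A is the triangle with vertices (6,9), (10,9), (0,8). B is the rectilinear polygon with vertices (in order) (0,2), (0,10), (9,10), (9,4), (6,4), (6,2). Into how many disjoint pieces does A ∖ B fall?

A ∖ B is a single connected region.

1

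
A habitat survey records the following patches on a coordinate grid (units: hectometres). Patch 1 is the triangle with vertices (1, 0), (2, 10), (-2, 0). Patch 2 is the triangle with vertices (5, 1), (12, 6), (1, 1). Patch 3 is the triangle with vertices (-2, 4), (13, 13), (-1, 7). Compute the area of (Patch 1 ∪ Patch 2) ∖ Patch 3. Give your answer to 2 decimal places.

|Patch 1 ∪ Patch 2| = 24.9976.
|(Patch 1 ∪ Patch 2) ∩ Patch 3| = 2.1653.
|(Patch 1 ∪ Patch 2) ∖ Patch 3| = 24.9976 − 2.1653 = 22.83.

22.83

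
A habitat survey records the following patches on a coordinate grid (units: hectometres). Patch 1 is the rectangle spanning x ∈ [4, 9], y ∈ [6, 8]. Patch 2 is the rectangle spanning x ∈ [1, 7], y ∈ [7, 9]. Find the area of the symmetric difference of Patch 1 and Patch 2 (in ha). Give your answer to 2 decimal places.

16.00

|Patch 1∩Patch 2|: x∈[4,7], y∈[7,8] → 3·1 = 3.
|Patch 1 △ Patch 2| = |Patch 1| + |Patch 2| − 2·|Patch 1∩Patch 2| = 10 + 12 − 6 = 16.00.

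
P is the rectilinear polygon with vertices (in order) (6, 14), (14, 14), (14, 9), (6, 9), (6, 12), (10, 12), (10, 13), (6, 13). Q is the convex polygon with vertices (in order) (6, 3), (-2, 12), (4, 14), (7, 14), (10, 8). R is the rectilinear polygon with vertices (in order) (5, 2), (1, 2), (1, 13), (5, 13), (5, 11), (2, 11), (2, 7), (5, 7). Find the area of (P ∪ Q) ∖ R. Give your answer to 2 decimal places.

82.89

|P ∪ Q| = 97.5.
|(P ∪ Q) ∩ R| = 14.6111.
|(P ∪ Q) ∖ R| = 97.5 − 14.6111 = 82.89.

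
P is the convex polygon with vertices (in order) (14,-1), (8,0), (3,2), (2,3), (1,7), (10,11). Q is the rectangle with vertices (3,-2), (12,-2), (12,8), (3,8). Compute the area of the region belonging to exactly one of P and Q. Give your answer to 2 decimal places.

47.86

|P| = 91.5, |Q| = 90, |P∩Q| = 66.8194.
|P △ Q| = |P| + |Q| − 2·|P∩Q| = 91.5 + 90 − 133.6389 = 47.86.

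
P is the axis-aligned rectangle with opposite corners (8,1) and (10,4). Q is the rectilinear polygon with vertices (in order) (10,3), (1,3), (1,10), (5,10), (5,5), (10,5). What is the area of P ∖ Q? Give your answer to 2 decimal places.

4.00

|P| = 6, |P∩Q| = 2.
|P ∖ Q| = |P| − |P∩Q| = 6 − 2 = 4.00.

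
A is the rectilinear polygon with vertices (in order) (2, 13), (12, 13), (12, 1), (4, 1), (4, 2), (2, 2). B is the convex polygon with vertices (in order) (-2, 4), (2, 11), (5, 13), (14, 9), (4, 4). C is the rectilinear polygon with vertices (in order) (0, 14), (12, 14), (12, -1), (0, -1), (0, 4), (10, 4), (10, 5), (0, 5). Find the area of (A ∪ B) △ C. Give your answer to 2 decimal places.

66.89

|A ∪ B| = 133.8889.
|(A ∪ B) ∩ C| = 118.5.
|(A ∪ B) △ C| = 133.8889 + 170 − 237 = 66.89.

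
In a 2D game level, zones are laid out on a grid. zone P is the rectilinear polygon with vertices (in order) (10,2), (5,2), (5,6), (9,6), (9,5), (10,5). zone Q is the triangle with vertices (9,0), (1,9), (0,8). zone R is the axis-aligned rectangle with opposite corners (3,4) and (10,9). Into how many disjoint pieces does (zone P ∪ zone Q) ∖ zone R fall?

(zone P ∪ zone Q) ∖ zone R splits into 2 disjoint pieces (area 10.5833, area 4.25).

2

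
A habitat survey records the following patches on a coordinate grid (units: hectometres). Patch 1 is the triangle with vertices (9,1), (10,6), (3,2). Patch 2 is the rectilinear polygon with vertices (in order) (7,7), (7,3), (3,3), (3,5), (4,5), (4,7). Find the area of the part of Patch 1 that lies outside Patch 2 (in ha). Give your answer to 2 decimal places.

14.05

|Patch 1| = 15.5, |Patch 1∩Patch 2| = 1.4464.
|Patch 1 ∖ Patch 2| = |Patch 1| − |Patch 1∩Patch 2| = 15.5 − 1.4464 = 14.05.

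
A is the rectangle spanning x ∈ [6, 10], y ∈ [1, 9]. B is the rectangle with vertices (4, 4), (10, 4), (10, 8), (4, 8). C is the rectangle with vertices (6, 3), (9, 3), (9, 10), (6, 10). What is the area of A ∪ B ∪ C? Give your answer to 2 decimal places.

43.00

By inclusion–exclusion:
Individual areas: |A| = 32, |B| = 24, |C| = 21.
|A∩B|: x∈[6,10], y∈[4,8] → 4·4 = 16.
|A∩C|: x∈[6,9], y∈[3,9] → 3·6 = 18.
|B∩C|: x∈[6,9], y∈[4,8] → 3·4 = 12.
|A∩B∩C| = 12.
|A ∪ B ∪ C| = 77 − 46 + 12 = 43.00.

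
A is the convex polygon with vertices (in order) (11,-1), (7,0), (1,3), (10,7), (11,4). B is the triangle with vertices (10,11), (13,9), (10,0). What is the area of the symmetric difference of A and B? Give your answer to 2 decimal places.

52.00

|A| = 43.5, |B| = 16.5, |A∩B| = 4.
|A △ B| = |A| + |B| − 2·|A∩B| = 43.5 + 16.5 − 8 = 52.00.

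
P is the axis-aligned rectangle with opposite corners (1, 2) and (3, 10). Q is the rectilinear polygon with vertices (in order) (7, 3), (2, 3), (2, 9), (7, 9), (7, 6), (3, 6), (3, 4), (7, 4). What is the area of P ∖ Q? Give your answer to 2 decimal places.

10.00

|P| = 16, |P∩Q| = 6.
|P ∖ Q| = |P| − |P∩Q| = 16 − 6 = 10.00.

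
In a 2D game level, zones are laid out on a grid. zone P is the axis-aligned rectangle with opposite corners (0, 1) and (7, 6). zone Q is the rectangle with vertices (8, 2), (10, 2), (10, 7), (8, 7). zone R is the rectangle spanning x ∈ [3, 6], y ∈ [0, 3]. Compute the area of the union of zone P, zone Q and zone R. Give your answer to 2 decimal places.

By inclusion–exclusion:
Individual areas: |zone P| = 35, |zone Q| = 10, |zone R| = 9.
|zone P∩zone Q| = 0 (no overlap).
|zone P∩zone R|: x∈[3,6], y∈[1,3] → 3·2 = 6.
|zone Q∩zone R| = 0 (no overlap).
|zone P∩zone Q∩zone R| = 0.
|zone P ∪ zone Q ∪ zone R| = 54 − 6 + 0 = 48.00.

48.00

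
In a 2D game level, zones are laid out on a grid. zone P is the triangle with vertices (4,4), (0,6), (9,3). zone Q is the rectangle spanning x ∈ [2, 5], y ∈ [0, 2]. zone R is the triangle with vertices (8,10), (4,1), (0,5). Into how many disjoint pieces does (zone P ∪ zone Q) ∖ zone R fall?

(zone P ∪ zone Q) ∖ zone R splits into 3 disjoint pieces (area 0.0773, area 0.9013, area 5.2778).

3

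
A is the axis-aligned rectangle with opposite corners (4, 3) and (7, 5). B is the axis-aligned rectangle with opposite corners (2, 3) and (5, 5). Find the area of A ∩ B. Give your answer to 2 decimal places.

2.00

|A∩B|: x∈[4,5], y∈[3,5] → 1·2 = 2.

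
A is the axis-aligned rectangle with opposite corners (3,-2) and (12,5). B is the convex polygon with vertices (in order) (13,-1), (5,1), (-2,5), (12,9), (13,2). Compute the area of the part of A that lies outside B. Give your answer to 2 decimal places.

22.02

|A| = 63, |A∩B| = 40.9821.
|A ∖ B| = |A| − |A∩B| = 63 − 40.9821 = 22.02.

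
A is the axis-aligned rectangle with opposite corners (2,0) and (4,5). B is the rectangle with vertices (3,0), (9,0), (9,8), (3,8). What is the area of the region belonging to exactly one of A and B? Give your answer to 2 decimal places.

48.00

|A∩B|: x∈[3,4], y∈[0,5] → 1·5 = 5.
|A △ B| = |A| + |B| − 2·|A∩B| = 10 + 48 − 10 = 48.00.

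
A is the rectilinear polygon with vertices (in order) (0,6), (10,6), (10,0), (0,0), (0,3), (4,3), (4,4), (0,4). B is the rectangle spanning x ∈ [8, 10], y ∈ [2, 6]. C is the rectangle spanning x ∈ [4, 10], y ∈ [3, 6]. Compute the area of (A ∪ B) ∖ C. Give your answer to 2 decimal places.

|A ∪ B| = 56.
|(A ∪ B) ∩ C| = 18.
|(A ∪ B) ∖ C| = 56 − 18 = 38.00.

38.00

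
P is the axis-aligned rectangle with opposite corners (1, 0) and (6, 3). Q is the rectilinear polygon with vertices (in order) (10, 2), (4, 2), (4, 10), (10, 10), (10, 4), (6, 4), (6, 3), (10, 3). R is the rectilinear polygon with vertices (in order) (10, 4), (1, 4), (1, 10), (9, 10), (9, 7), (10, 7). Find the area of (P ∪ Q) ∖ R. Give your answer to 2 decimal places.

|P ∪ Q| = 57.
|(P ∪ Q) ∩ R| = 33.
|(P ∪ Q) ∖ R| = 57 − 33 = 24.00.

24.00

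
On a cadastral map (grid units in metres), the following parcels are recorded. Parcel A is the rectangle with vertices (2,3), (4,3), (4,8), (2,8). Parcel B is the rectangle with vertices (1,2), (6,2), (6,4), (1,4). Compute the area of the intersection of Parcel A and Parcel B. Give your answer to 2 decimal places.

|Parcel A∩Parcel B|: x∈[2,4], y∈[3,4] → 2·1 = 2.

2.00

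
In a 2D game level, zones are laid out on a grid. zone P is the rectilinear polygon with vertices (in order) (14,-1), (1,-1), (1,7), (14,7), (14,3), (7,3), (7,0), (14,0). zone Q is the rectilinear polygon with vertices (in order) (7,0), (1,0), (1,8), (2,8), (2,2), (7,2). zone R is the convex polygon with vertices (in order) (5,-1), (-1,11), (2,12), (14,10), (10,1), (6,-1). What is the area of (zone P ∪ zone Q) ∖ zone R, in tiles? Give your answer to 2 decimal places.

31.89

|zone P ∪ zone Q| = 84.
|(zone P ∪ zone Q) ∩ zone R| = 52.1111.
|(zone P ∪ zone Q) ∖ zone R| = 84 − 52.1111 = 31.89.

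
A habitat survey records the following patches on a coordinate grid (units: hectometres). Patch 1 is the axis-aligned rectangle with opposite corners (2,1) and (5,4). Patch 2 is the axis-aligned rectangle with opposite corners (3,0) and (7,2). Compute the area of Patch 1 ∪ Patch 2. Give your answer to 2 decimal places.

15.00

By inclusion–exclusion:
Individual areas: |Patch 1| = 9, |Patch 2| = 8.
|Patch 1∩Patch 2|: x∈[3,5], y∈[1,2] → 2·1 = 2.
|Patch 1 ∪ Patch 2| = 17 − 2 = 15.00.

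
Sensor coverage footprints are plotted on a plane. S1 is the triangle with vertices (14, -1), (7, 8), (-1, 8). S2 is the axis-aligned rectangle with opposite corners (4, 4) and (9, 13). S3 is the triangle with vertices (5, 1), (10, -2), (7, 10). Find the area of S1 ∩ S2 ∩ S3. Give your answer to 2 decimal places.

7.32

The intersection is the polygon with vertices (7.737,7.053), (8.5,4), (5.667,4), (6.556,8), (7,8).
By the shoelace formula its area is 7.32.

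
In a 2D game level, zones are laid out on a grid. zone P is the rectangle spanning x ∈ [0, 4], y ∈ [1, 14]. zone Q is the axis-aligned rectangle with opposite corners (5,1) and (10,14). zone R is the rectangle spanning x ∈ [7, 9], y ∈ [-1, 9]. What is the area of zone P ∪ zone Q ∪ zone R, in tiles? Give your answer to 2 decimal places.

By inclusion–exclusion:
Individual areas: |zone P| = 52, |zone Q| = 65, |zone R| = 20.
|zone P∩zone Q| = 0 (no overlap).
|zone P∩zone R| = 0 (no overlap).
|zone Q∩zone R|: x∈[7,9], y∈[1,9] → 2·8 = 16.
|zone P∩zone Q∩zone R| = 0.
|zone P ∪ zone Q ∪ zone R| = 137 − 16 + 0 = 121.00.

121.00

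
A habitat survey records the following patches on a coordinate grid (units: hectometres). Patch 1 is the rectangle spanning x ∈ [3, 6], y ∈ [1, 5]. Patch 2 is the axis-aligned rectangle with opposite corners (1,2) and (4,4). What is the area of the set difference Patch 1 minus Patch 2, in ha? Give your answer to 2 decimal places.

|Patch 1∩Patch 2|: x∈[3,4], y∈[2,4] → 1·2 = 2.
|Patch 1| = 12.
|Patch 1 ∖ Patch 2| = |Patch 1| − |Patch 1∩Patch 2| = 12 − 2 = 10.00.

10.00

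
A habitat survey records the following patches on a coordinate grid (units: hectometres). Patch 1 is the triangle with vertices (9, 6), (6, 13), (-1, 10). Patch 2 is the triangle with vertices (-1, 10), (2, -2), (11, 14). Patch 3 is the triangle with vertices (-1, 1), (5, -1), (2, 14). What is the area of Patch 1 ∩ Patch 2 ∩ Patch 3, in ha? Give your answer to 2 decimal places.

3.83

The intersection is the polygon with vertices (0.901,9.239), (1.25,10.75), (2.562,11.188), (3.13,8.348).
By the shoelace formula its area is 3.83.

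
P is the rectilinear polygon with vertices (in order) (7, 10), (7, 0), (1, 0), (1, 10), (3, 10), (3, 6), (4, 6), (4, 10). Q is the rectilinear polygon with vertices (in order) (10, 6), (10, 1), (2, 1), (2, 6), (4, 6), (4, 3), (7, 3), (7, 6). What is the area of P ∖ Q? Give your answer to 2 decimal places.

40.00

|P| = 56, |P∩Q| = 16.
|P ∖ Q| = |P| − |P∩Q| = 56 − 16 = 40.00.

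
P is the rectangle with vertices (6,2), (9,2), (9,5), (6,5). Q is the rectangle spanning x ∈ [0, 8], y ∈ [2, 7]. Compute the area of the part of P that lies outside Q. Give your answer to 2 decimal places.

|P∩Q|: x∈[6,8], y∈[2,5] → 2·3 = 6.
|P| = 9.
|P ∖ Q| = |P| − |P∩Q| = 9 − 6 = 3.00.

3.00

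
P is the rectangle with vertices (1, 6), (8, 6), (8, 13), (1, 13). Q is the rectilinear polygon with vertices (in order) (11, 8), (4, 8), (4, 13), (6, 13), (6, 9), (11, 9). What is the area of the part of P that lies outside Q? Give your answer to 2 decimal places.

|P| = 49, |P∩Q| = 12.
|P ∖ Q| = |P| − |P∩Q| = 49 − 12 = 37.00.

37.00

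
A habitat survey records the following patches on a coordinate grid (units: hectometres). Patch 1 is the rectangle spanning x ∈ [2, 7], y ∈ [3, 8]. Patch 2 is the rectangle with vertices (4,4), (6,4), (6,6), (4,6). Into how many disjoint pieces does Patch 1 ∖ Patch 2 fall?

Patch 1 ∖ Patch 2 is a single connected region.

1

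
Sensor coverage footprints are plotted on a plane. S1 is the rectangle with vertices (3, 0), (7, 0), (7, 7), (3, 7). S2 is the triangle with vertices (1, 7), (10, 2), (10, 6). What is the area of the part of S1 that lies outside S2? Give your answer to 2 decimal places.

|S1| = 28, |S1∩S2| = 7.1111.
|S1 ∖ S2| = |S1| − |S1∩S2| = 28 − 7.1111 = 20.89.

20.89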